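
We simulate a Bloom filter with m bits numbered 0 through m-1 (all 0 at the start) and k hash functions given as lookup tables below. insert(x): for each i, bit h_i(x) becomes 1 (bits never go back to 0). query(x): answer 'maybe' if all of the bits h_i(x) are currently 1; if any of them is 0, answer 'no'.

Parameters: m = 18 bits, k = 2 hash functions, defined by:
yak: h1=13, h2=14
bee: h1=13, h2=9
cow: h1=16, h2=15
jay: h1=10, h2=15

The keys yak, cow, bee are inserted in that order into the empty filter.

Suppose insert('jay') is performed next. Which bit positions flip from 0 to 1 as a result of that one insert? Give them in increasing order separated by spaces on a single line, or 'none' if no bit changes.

Answer: 10

Derivation:
Start: bits=000000000000000000
After insert 'yak': sets bits 13 14 -> bits=000000000000011000
After insert 'cow': sets bits 15 16 -> bits=000000000000011110
After insert 'bee': sets bits 9 13 -> bits=000000000100011110
insert 'jay' would touch bits 10 15; currently bit10=0, bit15=1
Bits that are 0 among those (would change 0->1): 10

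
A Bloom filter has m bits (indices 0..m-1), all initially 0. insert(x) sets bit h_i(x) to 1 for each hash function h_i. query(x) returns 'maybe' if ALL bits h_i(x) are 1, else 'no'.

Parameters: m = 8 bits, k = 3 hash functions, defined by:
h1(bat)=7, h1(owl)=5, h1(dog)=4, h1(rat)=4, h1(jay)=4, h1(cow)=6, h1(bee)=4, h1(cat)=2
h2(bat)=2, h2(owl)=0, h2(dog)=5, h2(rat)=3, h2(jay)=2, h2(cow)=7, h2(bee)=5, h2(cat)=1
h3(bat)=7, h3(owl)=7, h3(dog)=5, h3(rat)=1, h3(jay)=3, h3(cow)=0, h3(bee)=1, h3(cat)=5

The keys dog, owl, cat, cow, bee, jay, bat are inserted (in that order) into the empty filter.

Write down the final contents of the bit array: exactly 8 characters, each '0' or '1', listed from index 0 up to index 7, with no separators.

Start: bits=00000000
After insert 'dog': sets bits 4 5 -> bits=00001100
After insert 'owl': sets bits 0 5 7 -> bits=10001101
After insert 'cat': sets bits 1 2 5 -> bits=11101101
After insert 'cow': sets bits 0 6 7 -> bits=11101111
After insert 'bee': sets bits 1 4 5 -> bits=11101111
After insert 'jay': sets bits 2 3 4 -> bits=11111111
After insert 'bat': sets bits 2 7 -> bits=11111111

Answer: 11111111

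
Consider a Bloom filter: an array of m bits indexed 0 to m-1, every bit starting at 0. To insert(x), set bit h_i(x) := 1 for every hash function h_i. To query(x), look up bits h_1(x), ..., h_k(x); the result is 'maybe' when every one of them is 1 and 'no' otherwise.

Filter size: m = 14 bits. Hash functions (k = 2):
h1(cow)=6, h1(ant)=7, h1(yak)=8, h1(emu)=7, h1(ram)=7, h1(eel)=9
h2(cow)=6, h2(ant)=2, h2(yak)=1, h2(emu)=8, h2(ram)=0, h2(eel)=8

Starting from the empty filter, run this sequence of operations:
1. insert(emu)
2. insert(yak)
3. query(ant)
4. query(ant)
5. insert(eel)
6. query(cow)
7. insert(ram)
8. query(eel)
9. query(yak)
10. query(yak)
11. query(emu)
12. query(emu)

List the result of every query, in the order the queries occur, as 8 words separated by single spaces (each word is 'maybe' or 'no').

Start: bits=00000000000000
Op 1: insert emu -> sets bits 7 8 -> bits=00000001100000
Op 2: insert yak -> sets bits 1 8 -> bits=01000001100000
Op 3: query ant -> checks bit2=0, bit7=1 (has a 0) -> no
Op 4: query ant -> checks bit2=0, bit7=1 (has a 0) -> no
Op 5: insert eel -> sets bits 8 9 -> bits=01000001110000
Op 6: query cow -> checks bit6=0 (has a 0) -> no
Op 7: insert ram -> sets bits 0 7 -> bits=11000001110000
Op 8: query eel -> checks bit8=1, bit9=1 (all 1) -> maybe
Op 9: query yak -> checks bit1=1, bit8=1 (all 1) -> maybe
Op 10: query yak -> checks bit1=1, bit8=1 (all 1) -> maybe
Op 11: query emu -> checks bit7=1, bit8=1 (all 1) -> maybe
Op 12: query emu -> checks bit7=1, bit8=1 (all 1) -> maybe
Query results in order: no no no maybe maybe maybe maybe maybe

Answer: no no no maybe maybe maybe maybe maybe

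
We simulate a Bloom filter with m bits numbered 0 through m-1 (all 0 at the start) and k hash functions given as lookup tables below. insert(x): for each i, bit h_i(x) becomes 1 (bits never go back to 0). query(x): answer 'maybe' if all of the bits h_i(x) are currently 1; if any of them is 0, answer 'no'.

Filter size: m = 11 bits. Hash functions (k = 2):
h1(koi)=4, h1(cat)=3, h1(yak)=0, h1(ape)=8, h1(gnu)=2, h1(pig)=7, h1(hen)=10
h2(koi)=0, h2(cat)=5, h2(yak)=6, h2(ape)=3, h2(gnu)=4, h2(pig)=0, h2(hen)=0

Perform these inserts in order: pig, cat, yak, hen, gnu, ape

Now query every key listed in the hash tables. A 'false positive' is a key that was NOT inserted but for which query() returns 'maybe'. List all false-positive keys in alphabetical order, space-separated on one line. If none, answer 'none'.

Answer: koi

Derivation:
Start: bits=00000000000
After insert 'pig': sets bits 0 7 -> bits=10000001000
After insert 'cat': sets bits 3 5 -> bits=10010101000
After insert 'yak': sets bits 0 6 -> bits=10010111000
After insert 'hen': sets bits 0 10 -> bits=10010111001
After insert 'gnu': sets bits 2 4 -> bits=10111111001
After insert 'ape': sets bits 3 8 -> bits=10111111101
Not inserted: koi — query each against bits=10111111101:
query koi: checks bit0=1, bit4=1 (all 1) -> maybe => FALSE POSITIVE
False positives (alphabetical): koi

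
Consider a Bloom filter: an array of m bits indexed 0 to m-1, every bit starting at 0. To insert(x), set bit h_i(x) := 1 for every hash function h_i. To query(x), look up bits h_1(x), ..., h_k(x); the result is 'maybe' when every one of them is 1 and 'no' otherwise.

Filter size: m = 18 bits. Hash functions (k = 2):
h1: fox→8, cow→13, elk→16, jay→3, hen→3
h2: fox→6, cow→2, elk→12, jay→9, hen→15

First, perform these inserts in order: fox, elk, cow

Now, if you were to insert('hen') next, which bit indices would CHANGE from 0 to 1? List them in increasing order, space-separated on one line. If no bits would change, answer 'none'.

Answer: 3 15

Derivation:
Start: bits=000000000000000000
After insert 'fox': sets bits 6 8 -> bits=000000101000000000
After insert 'elk': sets bits 12 16 -> bits=000000101000100010
After insert 'cow': sets bits 2 13 -> bits=001000101000110010
insert 'hen' would touch bits 3 15; currently bit3=0, bit15=0
Bits that are 0 among those (would change 0->1): 3 15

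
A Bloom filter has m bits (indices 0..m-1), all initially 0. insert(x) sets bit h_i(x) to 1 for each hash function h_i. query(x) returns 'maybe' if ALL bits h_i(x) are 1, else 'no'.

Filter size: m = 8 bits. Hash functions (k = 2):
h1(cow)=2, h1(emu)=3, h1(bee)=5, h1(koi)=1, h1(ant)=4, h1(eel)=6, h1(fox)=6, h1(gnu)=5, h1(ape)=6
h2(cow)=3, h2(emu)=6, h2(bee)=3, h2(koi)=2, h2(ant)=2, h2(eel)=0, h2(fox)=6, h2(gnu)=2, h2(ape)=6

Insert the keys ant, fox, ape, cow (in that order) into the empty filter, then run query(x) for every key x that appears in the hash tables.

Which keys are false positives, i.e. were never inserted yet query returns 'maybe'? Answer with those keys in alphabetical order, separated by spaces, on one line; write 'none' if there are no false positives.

Answer: emu

Derivation:
Start: bits=00000000
After insert 'ant': sets bits 2 4 -> bits=00101000
After insert 'fox': sets bits 6 -> bits=00101010
After insert 'ape': sets bits 6 -> bits=00101010
After insert 'cow': sets bits 2 3 -> bits=00111010
Not inserted: bee eel emu gnu koi — query each against bits=00111010:
query bee: checks bit3=1, bit5=0 (has a 0) -> no => not a false positive
query eel: checks bit0=0, bit6=1 (has a 0) -> no => not a false positive
query emu: checks bit3=1, bit6=1 (all 1) -> maybe => FALSE POSITIVE
query gnu: checks bit2=1, bit5=0 (has a 0) -> no => not a false positive
query koi: checks bit1=0, bit2=1 (has a 0) -> no => not a false positive
False positives (alphabetical): emu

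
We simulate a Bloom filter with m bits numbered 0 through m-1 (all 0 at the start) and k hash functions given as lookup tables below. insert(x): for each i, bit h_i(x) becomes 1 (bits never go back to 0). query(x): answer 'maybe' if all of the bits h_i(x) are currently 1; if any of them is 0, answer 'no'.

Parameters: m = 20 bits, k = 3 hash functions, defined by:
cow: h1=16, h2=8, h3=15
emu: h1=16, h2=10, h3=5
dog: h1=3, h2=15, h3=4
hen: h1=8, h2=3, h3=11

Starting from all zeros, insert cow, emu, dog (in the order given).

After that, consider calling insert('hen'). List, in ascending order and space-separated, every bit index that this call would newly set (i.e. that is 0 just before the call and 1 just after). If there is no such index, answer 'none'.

Answer: 11

Derivation:
Start: bits=00000000000000000000
After insert 'cow': sets bits 8 15 16 -> bits=00000000100000011000
After insert 'emu': sets bits 5 10 16 -> bits=00000100101000011000
After insert 'dog': sets bits 3 4 15 -> bits=00011100101000011000
insert 'hen' would touch bits 3 8 11; currently bit3=1, bit8=1, bit11=0
Bits that are 0 among those (would change 0->1): 11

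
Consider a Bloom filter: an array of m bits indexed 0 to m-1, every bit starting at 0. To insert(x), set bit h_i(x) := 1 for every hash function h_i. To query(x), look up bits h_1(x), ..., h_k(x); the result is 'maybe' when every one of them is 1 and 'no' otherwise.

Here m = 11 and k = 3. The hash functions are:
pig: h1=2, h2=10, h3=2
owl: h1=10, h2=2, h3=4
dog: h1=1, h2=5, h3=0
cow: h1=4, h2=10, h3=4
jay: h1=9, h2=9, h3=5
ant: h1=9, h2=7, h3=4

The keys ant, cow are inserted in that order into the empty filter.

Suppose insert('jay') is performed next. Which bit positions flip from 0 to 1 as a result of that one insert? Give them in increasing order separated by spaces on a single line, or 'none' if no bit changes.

Answer: 5

Derivation:
Start: bits=00000000000
After insert 'ant': sets bits 4 7 9 -> bits=00001001010
After insert 'cow': sets bits 4 10 -> bits=00001001011
insert 'jay' would touch bits 5 9; currently bit5=0, bit9=1
Bits that are 0 among those (would change 0->1): 5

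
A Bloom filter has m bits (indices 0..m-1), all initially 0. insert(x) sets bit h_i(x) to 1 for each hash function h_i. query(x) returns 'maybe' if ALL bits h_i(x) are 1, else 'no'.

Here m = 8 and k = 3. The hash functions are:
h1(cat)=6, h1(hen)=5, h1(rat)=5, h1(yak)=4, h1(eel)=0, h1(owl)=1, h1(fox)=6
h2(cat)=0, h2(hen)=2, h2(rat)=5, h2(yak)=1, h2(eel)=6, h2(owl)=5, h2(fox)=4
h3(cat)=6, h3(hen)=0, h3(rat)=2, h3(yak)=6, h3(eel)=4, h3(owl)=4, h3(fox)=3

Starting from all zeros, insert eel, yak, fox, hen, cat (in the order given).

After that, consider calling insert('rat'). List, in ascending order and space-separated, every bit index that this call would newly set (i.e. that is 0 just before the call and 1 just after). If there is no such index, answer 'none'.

Answer: none

Derivation:
Start: bits=00000000
After insert 'eel': sets bits 0 4 6 -> bits=10001010
After insert 'yak': sets bits 1 4 6 -> bits=11001010
After insert 'fox': sets bits 3 4 6 -> bits=11011010
After insert 'hen': sets bits 0 2 5 -> bits=11111110
After insert 'cat': sets bits 0 6 -> bits=11111110
insert 'rat' would touch bits 2 5; currently bit2=1, bit5=1
Bits that are 0 among those (would change 0->1): none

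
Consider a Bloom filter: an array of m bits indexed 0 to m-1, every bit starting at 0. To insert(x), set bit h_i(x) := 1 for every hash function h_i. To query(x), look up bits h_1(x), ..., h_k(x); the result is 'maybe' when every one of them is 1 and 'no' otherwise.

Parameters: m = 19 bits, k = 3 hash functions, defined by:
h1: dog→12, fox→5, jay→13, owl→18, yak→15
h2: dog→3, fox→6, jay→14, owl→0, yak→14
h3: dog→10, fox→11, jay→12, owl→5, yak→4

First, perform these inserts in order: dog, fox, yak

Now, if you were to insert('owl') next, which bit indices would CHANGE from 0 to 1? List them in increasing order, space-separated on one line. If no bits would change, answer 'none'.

Answer: 0 18

Derivation:
Start: bits=0000000000000000000
After insert 'dog': sets bits 3 10 12 -> bits=0001000000101000000
After insert 'fox': sets bits 5 6 11 -> bits=0001011000111000000
After insert 'yak': sets bits 4 14 15 -> bits=0001111000111011000
insert 'owl' would touch bits 0 5 18; currently bit0=0, bit5=1, bit18=0
Bits that are 0 among those (would change 0->1): 0 18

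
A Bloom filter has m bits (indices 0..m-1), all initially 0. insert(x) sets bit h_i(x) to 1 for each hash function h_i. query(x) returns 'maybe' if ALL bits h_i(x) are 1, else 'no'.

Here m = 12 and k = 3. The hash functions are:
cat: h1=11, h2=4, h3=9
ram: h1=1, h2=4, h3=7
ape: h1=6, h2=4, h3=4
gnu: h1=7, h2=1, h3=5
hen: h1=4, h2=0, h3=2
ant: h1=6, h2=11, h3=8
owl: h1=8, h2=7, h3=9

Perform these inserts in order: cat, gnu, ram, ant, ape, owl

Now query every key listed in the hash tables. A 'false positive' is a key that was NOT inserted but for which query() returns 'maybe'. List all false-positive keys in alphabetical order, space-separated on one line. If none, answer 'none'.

Start: bits=000000000000
After insert 'cat': sets bits 4 9 11 -> bits=000010000101
After insert 'gnu': sets bits 1 5 7 -> bits=010011010101
After insert 'ram': sets bits 1 4 7 -> bits=010011010101
After insert 'ant': sets bits 6 8 11 -> bits=010011111101
After insert 'ape': sets bits 4 6 -> bits=010011111101
After insert 'owl': sets bits 7 8 9 -> bits=010011111101
Not inserted: hen — query each against bits=010011111101:
query hen: checks bit0=0, bit2=0, bit4=1 (has a 0) -> no => not a false positive
False positives (alphabetical): none

Answer: none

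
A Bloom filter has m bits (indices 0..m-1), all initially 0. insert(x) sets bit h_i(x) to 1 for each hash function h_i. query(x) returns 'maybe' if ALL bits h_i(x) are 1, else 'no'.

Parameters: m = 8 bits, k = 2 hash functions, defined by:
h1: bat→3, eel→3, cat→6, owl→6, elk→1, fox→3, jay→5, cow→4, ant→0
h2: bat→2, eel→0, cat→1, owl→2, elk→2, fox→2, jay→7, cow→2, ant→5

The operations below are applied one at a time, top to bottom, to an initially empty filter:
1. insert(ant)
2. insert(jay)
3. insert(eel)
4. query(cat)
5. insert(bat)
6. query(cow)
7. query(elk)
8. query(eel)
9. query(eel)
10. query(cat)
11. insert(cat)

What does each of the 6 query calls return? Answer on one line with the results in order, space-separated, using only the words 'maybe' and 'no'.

Start: bits=00000000
Op 1: insert ant -> sets bits 0 5 -> bits=10000100
Op 2: insert jay -> sets bits 5 7 -> bits=10000101
Op 3: insert eel -> sets bits 0 3 -> bits=10010101
Op 4: query cat -> checks bit1=0, bit6=0 (has a 0) -> no
Op 5: insert bat -> sets bits 2 3 -> bits=10110101
Op 6: query cow -> checks bit2=1, bit4=0 (has a 0) -> no
Op 7: query elk -> checks bit1=0, bit2=1 (has a 0) -> no
Op 8: query eel -> checks bit0=1, bit3=1 (all 1) -> maybe
Op 9: query eel -> checks bit0=1, bit3=1 (all 1) -> maybe
Op 10: query cat -> checks bit1=0, bit6=0 (has a 0) -> no
Op 11: insert cat -> sets bits 1 6 -> bits=11110111
Query results in order: no no no maybe maybe no

Answer: no no no maybe maybe no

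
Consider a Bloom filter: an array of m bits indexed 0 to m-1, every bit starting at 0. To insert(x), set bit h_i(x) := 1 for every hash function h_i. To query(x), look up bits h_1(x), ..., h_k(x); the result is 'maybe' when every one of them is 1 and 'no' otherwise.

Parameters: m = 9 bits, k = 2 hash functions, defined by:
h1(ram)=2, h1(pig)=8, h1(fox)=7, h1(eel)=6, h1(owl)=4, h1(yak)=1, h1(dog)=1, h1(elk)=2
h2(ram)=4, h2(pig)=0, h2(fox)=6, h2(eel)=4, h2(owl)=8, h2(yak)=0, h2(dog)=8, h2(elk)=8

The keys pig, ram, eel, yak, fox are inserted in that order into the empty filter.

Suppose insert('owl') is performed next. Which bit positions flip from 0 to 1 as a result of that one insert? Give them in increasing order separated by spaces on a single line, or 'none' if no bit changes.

Answer: none

Derivation:
Start: bits=000000000
After insert 'pig': sets bits 0 8 -> bits=100000001
After insert 'ram': sets bits 2 4 -> bits=101010001
After insert 'eel': sets bits 4 6 -> bits=101010101
After insert 'yak': sets bits 0 1 -> bits=111010101
After insert 'fox': sets bits 6 7 -> bits=111010111
insert 'owl' would touch bits 4 8; currently bit4=1, bit8=1
Bits that are 0 among those (would change 0->1): none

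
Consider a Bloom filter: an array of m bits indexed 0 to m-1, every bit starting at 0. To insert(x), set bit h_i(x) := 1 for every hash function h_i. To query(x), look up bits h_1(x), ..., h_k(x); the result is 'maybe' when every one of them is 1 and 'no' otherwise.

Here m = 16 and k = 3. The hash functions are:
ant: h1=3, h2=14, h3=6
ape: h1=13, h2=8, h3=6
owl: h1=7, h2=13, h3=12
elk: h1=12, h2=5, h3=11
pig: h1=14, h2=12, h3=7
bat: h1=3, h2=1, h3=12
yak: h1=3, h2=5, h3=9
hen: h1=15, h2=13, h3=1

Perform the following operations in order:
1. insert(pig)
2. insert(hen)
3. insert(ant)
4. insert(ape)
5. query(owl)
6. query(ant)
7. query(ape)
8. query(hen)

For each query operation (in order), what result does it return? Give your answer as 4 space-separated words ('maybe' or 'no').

Start: bits=0000000000000000
Op 1: insert pig -> sets bits 7 12 14 -> bits=0000000100001010
Op 2: insert hen -> sets bits 1 13 15 -> bits=0100000100001111
Op 3: insert ant -> sets bits 3 6 14 -> bits=0101001100001111
Op 4: insert ape -> sets bits 6 8 13 -> bits=0101001110001111
Op 5: query owl -> checks bit7=1, bit12=1, bit13=1 (all 1) -> maybe
Op 6: query ant -> checks bit3=1, bit6=1, bit14=1 (all 1) -> maybe
Op 7: query ape -> checks bit6=1, bit8=1, bit13=1 (all 1) -> maybe
Op 8: query hen -> checks bit1=1, bit13=1, bit15=1 (all 1) -> maybe
Query results in order: maybe maybe maybe maybe

Answer: maybe maybe maybe maybe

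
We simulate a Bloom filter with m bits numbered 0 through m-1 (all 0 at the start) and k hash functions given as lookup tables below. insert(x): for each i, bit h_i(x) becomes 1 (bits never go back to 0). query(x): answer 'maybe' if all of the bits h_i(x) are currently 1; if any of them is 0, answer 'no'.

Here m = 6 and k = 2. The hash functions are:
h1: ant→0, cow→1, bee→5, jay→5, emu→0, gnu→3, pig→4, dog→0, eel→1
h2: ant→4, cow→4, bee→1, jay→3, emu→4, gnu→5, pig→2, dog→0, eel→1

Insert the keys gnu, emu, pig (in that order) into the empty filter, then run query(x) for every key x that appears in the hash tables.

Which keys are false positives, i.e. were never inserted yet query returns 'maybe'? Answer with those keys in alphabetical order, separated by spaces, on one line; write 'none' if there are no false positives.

Answer: ant dog jay

Derivation:
Start: bits=000000
After insert 'gnu': sets bits 3 5 -> bits=000101
After insert 'emu': sets bits 0 4 -> bits=100111
After insert 'pig': sets bits 2 4 -> bits=101111
Not inserted: ant bee cow dog eel jay — query each against bits=101111:
query ant: checks bit0=1, bit4=1 (all 1) -> maybe => FALSE POSITIVE
query bee: checks bit1=0, bit5=1 (has a 0) -> no => not a false positive
query cow: checks bit1=0, bit4=1 (has a 0) -> no => not a false positive
query dog: checks bit0=1 (all 1) -> maybe => FALSE POSITIVE
query eel: checks bit1=0 (has a 0) -> no => not a false positive
query jay: checks bit3=1, bit5=1 (all 1) -> maybe => FALSE POSITIVE
False positives (alphabetical): ant dog jay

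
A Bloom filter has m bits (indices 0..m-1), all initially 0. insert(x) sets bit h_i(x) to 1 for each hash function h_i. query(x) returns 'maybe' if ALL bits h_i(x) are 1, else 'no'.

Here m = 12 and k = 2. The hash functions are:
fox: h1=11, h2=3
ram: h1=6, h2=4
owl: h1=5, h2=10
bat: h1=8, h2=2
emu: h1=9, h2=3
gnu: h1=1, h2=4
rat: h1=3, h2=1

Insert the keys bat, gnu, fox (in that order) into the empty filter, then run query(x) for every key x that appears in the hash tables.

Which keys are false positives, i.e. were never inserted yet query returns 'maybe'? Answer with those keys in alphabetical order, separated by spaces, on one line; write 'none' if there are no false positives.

Answer: rat

Derivation:
Start: bits=000000000000
After insert 'bat': sets bits 2 8 -> bits=001000001000
After insert 'gnu': sets bits 1 4 -> bits=011010001000
After insert 'fox': sets bits 3 11 -> bits=011110001001
Not inserted: emu owl ram rat — query each against bits=011110001001:
query emu: checks bit3=1, bit9=0 (has a 0) -> no => not a false positive
query owl: checks bit5=0, bit10=0 (has a 0) -> no => not a false positive
query ram: checks bit4=1, bit6=0 (has a 0) -> no => not a false positive
query rat: checks bit1=1, bit3=1 (all 1) -> maybe => FALSE POSITIVE
False positives (alphabetical): rat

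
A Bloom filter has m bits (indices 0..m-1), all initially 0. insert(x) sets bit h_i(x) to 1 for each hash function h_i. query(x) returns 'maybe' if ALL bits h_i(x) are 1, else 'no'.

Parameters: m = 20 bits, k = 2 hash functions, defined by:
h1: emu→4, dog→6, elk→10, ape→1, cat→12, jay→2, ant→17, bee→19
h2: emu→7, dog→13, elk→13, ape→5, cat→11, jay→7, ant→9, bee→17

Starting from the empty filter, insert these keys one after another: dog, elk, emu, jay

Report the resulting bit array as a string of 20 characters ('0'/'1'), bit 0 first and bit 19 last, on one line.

Start: bits=00000000000000000000
After insert 'dog': sets bits 6 13 -> bits=00000010000001000000
After insert 'elk': sets bits 10 13 -> bits=00000010001001000000
After insert 'emu': sets bits 4 7 -> bits=00001011001001000000
After insert 'jay': sets bits 2 7 -> bits=00101011001001000000

Answer: 00101011001001000000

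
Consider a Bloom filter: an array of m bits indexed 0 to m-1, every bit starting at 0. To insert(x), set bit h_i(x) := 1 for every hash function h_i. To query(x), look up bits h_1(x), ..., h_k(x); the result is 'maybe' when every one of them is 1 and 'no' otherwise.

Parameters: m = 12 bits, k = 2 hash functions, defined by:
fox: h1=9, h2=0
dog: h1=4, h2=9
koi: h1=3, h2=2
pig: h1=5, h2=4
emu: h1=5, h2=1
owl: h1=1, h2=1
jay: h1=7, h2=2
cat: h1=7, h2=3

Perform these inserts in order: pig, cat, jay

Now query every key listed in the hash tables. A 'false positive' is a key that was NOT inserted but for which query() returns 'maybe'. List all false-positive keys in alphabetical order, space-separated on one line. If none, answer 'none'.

Answer: koi

Derivation:
Start: bits=000000000000
After insert 'pig': sets bits 4 5 -> bits=000011000000
After insert 'cat': sets bits 3 7 -> bits=000111010000
After insert 'jay': sets bits 2 7 -> bits=001111010000
Not inserted: dog emu fox koi owl — query each against bits=001111010000:
query dog: checks bit4=1, bit9=0 (has a 0) -> no => not a false positive
query emu: checks bit1=0, bit5=1 (has a 0) -> no => not a false positive
query fox: checks bit0=0, bit9=0 (has a 0) -> no => not a false positive
query koi: checks bit2=1, bit3=1 (all 1) -> maybe => FALSE POSITIVE
query owl: checks bit1=0 (has a 0) -> no => not a false positive
False positives (alphabetical): koi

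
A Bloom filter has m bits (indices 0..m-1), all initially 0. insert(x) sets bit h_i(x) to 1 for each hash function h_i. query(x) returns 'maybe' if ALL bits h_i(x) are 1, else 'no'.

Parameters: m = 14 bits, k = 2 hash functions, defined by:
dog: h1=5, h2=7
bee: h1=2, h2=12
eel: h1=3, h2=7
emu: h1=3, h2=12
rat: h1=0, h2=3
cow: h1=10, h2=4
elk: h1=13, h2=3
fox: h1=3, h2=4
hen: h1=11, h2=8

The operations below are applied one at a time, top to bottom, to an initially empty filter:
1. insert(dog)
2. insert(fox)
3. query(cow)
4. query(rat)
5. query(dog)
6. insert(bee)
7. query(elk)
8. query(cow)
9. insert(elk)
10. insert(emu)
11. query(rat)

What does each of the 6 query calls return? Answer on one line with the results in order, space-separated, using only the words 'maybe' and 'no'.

Answer: no no maybe no no no

Derivation:
Start: bits=00000000000000
Op 1: insert dog -> sets bits 5 7 -> bits=00000101000000
Op 2: insert fox -> sets bits 3 4 -> bits=00011101000000
Op 3: query cow -> checks bit4=1, bit10=0 (has a 0) -> no
Op 4: query rat -> checks bit0=0, bit3=1 (has a 0) -> no
Op 5: query dog -> checks bit5=1, bit7=1 (all 1) -> maybe
Op 6: insert bee -> sets bits 2 12 -> bits=00111101000010
Op 7: query elk -> checks bit3=1, bit13=0 (has a 0) -> no
Op 8: query cow -> checks bit4=1, bit10=0 (has a 0) -> no
Op 9: insert elk -> sets bits 3 13 -> bits=00111101000011
Op 10: insert emu -> sets bits 3 12 -> bits=00111101000011
Op 11: query rat -> checks bit0=0, bit3=1 (has a 0) -> no
Query results in order: no no maybe no no no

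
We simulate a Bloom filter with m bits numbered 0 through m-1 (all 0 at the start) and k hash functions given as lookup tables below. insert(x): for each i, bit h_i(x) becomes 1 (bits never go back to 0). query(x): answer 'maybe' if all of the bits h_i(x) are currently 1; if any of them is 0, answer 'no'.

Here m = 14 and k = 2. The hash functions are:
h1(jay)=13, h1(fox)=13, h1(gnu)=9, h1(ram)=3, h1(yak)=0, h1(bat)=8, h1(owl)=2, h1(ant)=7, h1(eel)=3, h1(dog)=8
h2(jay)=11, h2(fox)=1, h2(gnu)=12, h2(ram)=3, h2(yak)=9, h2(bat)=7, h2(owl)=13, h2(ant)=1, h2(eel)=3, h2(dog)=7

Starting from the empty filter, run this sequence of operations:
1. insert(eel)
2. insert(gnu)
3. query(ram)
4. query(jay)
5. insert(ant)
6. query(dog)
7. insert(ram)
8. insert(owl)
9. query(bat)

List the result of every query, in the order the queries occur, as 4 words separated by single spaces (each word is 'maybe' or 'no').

Answer: maybe no no no

Derivation:
Start: bits=00000000000000
Op 1: insert eel -> sets bits 3 -> bits=00010000000000
Op 2: insert gnu -> sets bits 9 12 -> bits=00010000010010
Op 3: query ram -> checks bit3=1 (all 1) -> maybe
Op 4: query jay -> checks bit11=0, bit13=0 (has a 0) -> no
Op 5: insert ant -> sets bits 1 7 -> bits=01010001010010
Op 6: query dog -> checks bit7=1, bit8=0 (has a 0) -> no
Op 7: insert ram -> sets bits 3 -> bits=01010001010010
Op 8: insert owl -> sets bits 2 13 -> bits=01110001010011
Op 9: query bat -> checks bit7=1, bit8=0 (has a 0) -> no
Query results in order: maybe no no no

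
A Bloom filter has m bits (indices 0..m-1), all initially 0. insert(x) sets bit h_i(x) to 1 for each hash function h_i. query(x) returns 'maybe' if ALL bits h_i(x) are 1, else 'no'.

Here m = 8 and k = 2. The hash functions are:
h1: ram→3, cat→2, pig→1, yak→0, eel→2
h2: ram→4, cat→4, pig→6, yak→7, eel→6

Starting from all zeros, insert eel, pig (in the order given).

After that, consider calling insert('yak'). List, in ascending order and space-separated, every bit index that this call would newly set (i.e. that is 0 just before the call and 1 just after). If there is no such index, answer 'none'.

Start: bits=00000000
After insert 'eel': sets bits 2 6 -> bits=00100010
After insert 'pig': sets bits 1 6 -> bits=01100010
insert 'yak' would touch bits 0 7; currently bit0=0, bit7=0
Bits that are 0 among those (would change 0->1): 0 7

Answer: 0 7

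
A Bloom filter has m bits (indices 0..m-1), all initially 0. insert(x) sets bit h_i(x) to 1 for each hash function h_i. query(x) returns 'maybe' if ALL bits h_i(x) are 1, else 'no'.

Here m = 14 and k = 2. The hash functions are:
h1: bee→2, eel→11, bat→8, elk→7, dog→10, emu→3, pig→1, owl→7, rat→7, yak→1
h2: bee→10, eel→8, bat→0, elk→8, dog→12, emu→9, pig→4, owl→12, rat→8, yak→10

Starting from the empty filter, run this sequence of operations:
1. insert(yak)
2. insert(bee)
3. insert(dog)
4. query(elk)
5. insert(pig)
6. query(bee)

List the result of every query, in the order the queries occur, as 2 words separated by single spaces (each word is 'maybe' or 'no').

Start: bits=00000000000000
Op 1: insert yak -> sets bits 1 10 -> bits=01000000001000
Op 2: insert bee -> sets bits 2 10 -> bits=01100000001000
Op 3: insert dog -> sets bits 10 12 -> bits=01100000001010
Op 4: query elk -> checks bit7=0, bit8=0 (has a 0) -> no
Op 5: insert pig -> sets bits 1 4 -> bits=01101000001010
Op 6: query bee -> checks bit2=1, bit10=1 (all 1) -> maybe
Query results in order: no maybe

Answer: no maybe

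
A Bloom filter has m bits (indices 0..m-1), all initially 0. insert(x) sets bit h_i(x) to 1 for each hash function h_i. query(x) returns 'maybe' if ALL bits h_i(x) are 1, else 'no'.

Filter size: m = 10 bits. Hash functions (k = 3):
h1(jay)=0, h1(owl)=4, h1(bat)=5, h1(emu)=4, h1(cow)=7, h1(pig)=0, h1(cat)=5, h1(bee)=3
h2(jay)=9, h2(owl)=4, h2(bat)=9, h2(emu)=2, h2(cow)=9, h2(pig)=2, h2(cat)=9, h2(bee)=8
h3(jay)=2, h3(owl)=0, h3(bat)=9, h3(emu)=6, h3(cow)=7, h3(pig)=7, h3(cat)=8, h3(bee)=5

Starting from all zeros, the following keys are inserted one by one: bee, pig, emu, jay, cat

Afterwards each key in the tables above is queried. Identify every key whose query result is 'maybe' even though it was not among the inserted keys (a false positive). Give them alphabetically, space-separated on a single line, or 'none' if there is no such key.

Answer: bat cow owl

Derivation:
Start: bits=0000000000
After insert 'bee': sets bits 3 5 8 -> bits=0001010010
After insert 'pig': sets bits 0 2 7 -> bits=1011010110
After insert 'emu': sets bits 2 4 6 -> bits=1011111110
After insert 'jay': sets bits 0 2 9 -> bits=1011111111
After insert 'cat': sets bits 5 8 9 -> bits=1011111111
Not inserted: bat cow owl — query each against bits=1011111111:
query bat: checks bit5=1, bit9=1 (all 1) -> maybe => FALSE POSITIVE
query cow: checks bit7=1, bit9=1 (all 1) -> maybe => FALSE POSITIVE
query owl: checks bit0=1, bit4=1 (all 1) -> maybe => FALSE POSITIVE
False positives (alphabetical): bat cow owl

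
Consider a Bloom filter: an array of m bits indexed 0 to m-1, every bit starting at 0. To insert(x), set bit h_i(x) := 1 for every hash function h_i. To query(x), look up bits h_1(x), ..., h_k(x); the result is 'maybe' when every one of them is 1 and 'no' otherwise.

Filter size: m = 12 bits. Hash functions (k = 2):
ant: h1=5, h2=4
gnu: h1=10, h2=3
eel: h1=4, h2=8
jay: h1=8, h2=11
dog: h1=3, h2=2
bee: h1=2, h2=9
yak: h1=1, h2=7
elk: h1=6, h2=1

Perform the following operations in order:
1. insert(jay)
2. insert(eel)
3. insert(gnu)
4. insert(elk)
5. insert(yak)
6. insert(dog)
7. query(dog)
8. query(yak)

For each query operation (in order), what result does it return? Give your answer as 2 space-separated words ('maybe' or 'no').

Answer: maybe maybe

Derivation:
Start: bits=000000000000
Op 1: insert jay -> sets bits 8 11 -> bits=000000001001
Op 2: insert eel -> sets bits 4 8 -> bits=000010001001
Op 3: insert gnu -> sets bits 3 10 -> bits=000110001011
Op 4: insert elk -> sets bits 1 6 -> bits=010110101011
Op 5: insert yak -> sets bits 1 7 -> bits=010110111011
Op 6: insert dog -> sets bits 2 3 -> bits=011110111011
Op 7: query dog -> checks bit2=1, bit3=1 (all 1) -> maybe
Op 8: query yak -> checks bit1=1, bit7=1 (all 1) -> maybe
Query results in order: maybe maybe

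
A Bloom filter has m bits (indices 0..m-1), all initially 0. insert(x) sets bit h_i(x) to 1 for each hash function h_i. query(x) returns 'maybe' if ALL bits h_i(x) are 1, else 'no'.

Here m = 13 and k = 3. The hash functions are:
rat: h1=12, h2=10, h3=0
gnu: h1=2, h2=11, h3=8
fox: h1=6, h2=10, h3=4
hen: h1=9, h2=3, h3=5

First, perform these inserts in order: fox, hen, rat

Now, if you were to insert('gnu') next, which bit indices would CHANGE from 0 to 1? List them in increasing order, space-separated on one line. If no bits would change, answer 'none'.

Answer: 2 8 11

Derivation:
Start: bits=0000000000000
After insert 'fox': sets bits 4 6 10 -> bits=0000101000100
After insert 'hen': sets bits 3 5 9 -> bits=0001111001100
After insert 'rat': sets bits 0 10 12 -> bits=1001111001101
insert 'gnu' would touch bits 2 8 11; currently bit2=0, bit8=0, bit11=0
Bits that are 0 among those (would change 0->1): 2 8 11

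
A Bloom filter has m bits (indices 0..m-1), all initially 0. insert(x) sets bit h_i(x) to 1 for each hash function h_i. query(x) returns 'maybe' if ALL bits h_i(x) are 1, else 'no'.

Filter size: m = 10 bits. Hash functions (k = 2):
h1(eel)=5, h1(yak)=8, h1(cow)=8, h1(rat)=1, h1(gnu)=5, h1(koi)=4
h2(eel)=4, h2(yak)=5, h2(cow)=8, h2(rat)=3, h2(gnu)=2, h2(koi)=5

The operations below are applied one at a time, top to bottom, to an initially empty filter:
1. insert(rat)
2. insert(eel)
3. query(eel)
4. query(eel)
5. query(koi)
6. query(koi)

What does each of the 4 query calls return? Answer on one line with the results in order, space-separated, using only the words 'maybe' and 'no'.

Answer: maybe maybe maybe maybe

Derivation:
Start: bits=0000000000
Op 1: insert rat -> sets bits 1 3 -> bits=0101000000
Op 2: insert eel -> sets bits 4 5 -> bits=0101110000
Op 3: query eel -> checks bit4=1, bit5=1 (all 1) -> maybe
Op 4: query eel -> checks bit4=1, bit5=1 (all 1) -> maybe
Op 5: query koi -> checks bit4=1, bit5=1 (all 1) -> maybe
Op 6: query koi -> checks bit4=1, bit5=1 (all 1) -> maybe
Query results in order: maybe maybe maybe maybe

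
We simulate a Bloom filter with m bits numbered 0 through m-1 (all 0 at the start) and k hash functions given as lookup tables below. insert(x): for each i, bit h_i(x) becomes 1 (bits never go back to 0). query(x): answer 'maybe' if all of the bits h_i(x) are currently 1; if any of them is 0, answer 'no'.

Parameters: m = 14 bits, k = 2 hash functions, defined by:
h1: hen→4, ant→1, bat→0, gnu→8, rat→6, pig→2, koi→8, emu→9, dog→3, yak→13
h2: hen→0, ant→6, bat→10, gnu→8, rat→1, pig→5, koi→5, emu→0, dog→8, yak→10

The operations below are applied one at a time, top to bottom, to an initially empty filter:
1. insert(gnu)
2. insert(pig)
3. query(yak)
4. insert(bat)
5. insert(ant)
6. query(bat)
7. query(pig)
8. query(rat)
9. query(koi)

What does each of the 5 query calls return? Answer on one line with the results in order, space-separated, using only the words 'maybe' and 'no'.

Answer: no maybe maybe maybe maybe

Derivation:
Start: bits=00000000000000
Op 1: insert gnu -> sets bits 8 -> bits=00000000100000
Op 2: insert pig -> sets bits 2 5 -> bits=00100100100000
Op 3: query yak -> checks bit10=0, bit13=0 (has a 0) -> no
Op 4: insert bat -> sets bits 0 10 -> bits=10100100101000
Op 5: insert ant -> sets bits 1 6 -> bits=11100110101000
Op 6: query bat -> checks bit0=1, bit10=1 (all 1) -> maybe
Op 7: query pig -> checks bit2=1, bit5=1 (all 1) -> maybe
Op 8: query rat -> checks bit1=1, bit6=1 (all 1) -> maybe
Op 9: query koi -> checks bit5=1, bit8=1 (all 1) -> maybe
Query results in order: no maybe maybe maybe maybe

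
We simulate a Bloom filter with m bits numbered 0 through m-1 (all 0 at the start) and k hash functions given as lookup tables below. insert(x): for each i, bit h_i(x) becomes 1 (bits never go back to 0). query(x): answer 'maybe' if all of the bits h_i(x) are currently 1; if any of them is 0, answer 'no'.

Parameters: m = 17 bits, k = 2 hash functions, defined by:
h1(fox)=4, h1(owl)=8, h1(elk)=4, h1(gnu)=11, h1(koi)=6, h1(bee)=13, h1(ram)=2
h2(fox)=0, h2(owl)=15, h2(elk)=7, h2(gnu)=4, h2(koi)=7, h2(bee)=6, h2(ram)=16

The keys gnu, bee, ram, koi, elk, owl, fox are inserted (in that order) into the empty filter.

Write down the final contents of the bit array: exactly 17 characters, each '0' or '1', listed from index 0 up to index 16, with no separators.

Answer: 10101011100101011

Derivation:
Start: bits=00000000000000000
After insert 'gnu': sets bits 4 11 -> bits=00001000000100000
After insert 'bee': sets bits 6 13 -> bits=00001010000101000
After insert 'ram': sets bits 2 16 -> bits=00101010000101001
After insert 'koi': sets bits 6 7 -> bits=00101011000101001
After insert 'elk': sets bits 4 7 -> bits=00101011000101001
After insert 'owl': sets bits 8 15 -> bits=00101011100101011
After insert 'fox': sets bits 0 4 -> bits=10101011100101011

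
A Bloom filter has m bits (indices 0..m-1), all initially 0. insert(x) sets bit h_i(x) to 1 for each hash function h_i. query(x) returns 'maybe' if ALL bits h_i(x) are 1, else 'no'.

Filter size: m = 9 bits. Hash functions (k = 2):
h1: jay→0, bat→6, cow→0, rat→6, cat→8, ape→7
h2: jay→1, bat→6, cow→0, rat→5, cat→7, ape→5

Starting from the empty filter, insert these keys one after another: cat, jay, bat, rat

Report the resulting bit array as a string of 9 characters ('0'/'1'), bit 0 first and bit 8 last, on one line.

Start: bits=000000000
After insert 'cat': sets bits 7 8 -> bits=000000011
After insert 'jay': sets bits 0 1 -> bits=110000011
After insert 'bat': sets bits 6 -> bits=110000111
After insert 'rat': sets bits 5 6 -> bits=110001111

Answer: 110001111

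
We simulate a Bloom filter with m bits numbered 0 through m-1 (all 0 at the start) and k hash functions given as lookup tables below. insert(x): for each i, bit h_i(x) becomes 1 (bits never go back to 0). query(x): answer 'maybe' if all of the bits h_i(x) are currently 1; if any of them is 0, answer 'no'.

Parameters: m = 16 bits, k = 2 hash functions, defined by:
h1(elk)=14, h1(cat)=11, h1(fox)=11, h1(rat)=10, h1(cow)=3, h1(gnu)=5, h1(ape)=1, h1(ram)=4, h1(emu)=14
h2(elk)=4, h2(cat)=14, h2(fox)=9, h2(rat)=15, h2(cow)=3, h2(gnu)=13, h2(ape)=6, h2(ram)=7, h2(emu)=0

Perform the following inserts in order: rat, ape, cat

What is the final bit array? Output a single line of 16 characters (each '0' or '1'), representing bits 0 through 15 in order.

Answer: 0100001000110011

Derivation:
Start: bits=0000000000000000
After insert 'rat': sets bits 10 15 -> bits=0000000000100001
After insert 'ape': sets bits 1 6 -> bits=0100001000100001
After insert 'cat': sets bits 11 14 -> bits=0100001000110011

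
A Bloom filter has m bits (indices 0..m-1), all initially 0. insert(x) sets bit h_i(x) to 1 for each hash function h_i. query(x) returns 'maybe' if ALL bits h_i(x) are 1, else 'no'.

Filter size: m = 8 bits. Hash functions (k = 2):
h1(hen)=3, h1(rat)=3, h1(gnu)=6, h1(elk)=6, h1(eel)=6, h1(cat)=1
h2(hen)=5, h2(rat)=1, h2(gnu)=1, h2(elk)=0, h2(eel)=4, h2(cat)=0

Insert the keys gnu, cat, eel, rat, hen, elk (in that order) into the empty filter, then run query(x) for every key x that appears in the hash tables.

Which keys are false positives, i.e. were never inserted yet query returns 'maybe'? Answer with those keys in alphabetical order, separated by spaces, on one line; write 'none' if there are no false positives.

Start: bits=00000000
After insert 'gnu': sets bits 1 6 -> bits=01000010
After insert 'cat': sets bits 0 1 -> bits=11000010
After insert 'eel': sets bits 4 6 -> bits=11001010
After insert 'rat': sets bits 1 3 -> bits=11011010
After insert 'hen': sets bits 3 5 -> bits=11011110
After insert 'elk': sets bits 0 6 -> bits=11011110
Not inserted: (none) — query each against bits=11011110:
False positives (alphabetical): none

Answer: none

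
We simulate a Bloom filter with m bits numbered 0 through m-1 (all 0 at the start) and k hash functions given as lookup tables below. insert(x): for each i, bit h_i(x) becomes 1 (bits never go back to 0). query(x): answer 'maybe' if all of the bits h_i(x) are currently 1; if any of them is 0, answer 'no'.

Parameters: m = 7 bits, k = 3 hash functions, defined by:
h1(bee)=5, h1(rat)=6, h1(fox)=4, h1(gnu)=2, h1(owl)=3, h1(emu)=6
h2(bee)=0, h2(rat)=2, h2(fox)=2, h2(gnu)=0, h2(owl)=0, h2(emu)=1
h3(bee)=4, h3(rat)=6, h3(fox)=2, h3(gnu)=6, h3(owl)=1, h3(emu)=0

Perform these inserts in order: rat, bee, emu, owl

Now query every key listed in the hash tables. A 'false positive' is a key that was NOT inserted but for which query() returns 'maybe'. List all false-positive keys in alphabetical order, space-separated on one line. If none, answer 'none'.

Answer: fox gnu

Derivation:
Start: bits=0000000
After insert 'rat': sets bits 2 6 -> bits=0010001
After insert 'bee': sets bits 0 4 5 -> bits=1010111
After insert 'emu': sets bits 0 1 6 -> bits=1110111
After insert 'owl': sets bits 0 1 3 -> bits=1111111
Not inserted: fox gnu — query each against bits=1111111:
query fox: checks bit2=1, bit4=1 (all 1) -> maybe => FALSE POSITIVE
query gnu: checks bit0=1, bit2=1, bit6=1 (all 1) -> maybe => FALSE POSITIVE
False positives (alphabetical): fox gnu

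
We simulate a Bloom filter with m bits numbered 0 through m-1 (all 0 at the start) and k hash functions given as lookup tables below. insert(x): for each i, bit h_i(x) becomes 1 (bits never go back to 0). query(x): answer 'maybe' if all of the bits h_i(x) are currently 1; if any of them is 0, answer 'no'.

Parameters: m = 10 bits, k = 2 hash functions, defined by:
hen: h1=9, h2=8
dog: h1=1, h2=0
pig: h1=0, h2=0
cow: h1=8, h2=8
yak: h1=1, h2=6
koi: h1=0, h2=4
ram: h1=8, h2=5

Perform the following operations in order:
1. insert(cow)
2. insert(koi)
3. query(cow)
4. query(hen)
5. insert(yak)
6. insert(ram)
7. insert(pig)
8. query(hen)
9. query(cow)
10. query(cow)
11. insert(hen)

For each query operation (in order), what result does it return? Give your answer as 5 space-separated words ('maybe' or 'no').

Start: bits=0000000000
Op 1: insert cow -> sets bits 8 -> bits=0000000010
Op 2: insert koi -> sets bits 0 4 -> bits=1000100010
Op 3: query cow -> checks bit8=1 (all 1) -> maybe
Op 4: query hen -> checks bit8=1, bit9=0 (has a 0) -> no
Op 5: insert yak -> sets bits 1 6 -> bits=1100101010
Op 6: insert ram -> sets bits 5 8 -> bits=1100111010
Op 7: insert pig -> sets bits 0 -> bits=1100111010
Op 8: query hen -> checks bit8=1, bit9=0 (has a 0) -> no
Op 9: query cow -> checks bit8=1 (all 1) -> maybe
Op 10: query cow -> checks bit8=1 (all 1) -> maybe
Op 11: insert hen -> sets bits 8 9 -> bits=1100111011
Query results in order: maybe no no maybe maybe

Answer: maybe no no maybe maybe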